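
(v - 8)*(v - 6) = v^2 - 14*v + 48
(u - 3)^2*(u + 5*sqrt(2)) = u^3 - 6*u^2 + 5*sqrt(2)*u^2 - 30*sqrt(2)*u + 9*u + 45*sqrt(2)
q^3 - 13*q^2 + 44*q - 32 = (q - 8)*(q - 4)*(q - 1)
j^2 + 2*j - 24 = (j - 4)*(j + 6)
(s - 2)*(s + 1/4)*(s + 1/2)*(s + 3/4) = s^4 - s^3/2 - 37*s^2/16 - 41*s/32 - 3/16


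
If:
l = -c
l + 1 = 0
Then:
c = 1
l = -1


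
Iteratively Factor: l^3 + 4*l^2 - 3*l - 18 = (l - 2)*(l^2 + 6*l + 9) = (l - 2)*(l + 3)*(l + 3)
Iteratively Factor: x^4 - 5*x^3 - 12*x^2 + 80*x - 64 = (x - 4)*(x^3 - x^2 - 16*x + 16) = (x - 4)*(x - 1)*(x^2 - 16) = (x - 4)*(x - 1)*(x + 4)*(x - 4)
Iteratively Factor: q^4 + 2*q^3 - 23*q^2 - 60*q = (q)*(q^3 + 2*q^2 - 23*q - 60) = q*(q + 4)*(q^2 - 2*q - 15) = q*(q - 5)*(q + 4)*(q + 3)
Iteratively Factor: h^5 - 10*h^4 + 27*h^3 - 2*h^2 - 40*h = (h - 4)*(h^4 - 6*h^3 + 3*h^2 + 10*h) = (h - 4)*(h - 2)*(h^3 - 4*h^2 - 5*h) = (h - 5)*(h - 4)*(h - 2)*(h^2 + h) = h*(h - 5)*(h - 4)*(h - 2)*(h + 1)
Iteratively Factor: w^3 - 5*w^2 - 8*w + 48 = (w - 4)*(w^2 - w - 12) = (w - 4)^2*(w + 3)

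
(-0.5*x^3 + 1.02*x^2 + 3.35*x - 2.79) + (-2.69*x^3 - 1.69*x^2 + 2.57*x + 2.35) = -3.19*x^3 - 0.67*x^2 + 5.92*x - 0.44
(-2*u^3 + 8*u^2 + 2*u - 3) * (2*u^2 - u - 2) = -4*u^5 + 18*u^4 - 24*u^2 - u + 6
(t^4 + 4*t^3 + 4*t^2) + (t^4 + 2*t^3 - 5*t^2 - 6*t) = 2*t^4 + 6*t^3 - t^2 - 6*t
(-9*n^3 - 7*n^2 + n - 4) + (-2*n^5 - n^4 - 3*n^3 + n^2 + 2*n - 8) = -2*n^5 - n^4 - 12*n^3 - 6*n^2 + 3*n - 12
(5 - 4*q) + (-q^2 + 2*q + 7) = -q^2 - 2*q + 12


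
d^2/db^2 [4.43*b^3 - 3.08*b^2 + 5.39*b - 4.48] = 26.58*b - 6.16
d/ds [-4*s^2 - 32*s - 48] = -8*s - 32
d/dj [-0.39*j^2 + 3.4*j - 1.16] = 3.4 - 0.78*j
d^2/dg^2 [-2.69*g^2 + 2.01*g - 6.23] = -5.38000000000000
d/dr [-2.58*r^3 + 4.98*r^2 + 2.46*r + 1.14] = -7.74*r^2 + 9.96*r + 2.46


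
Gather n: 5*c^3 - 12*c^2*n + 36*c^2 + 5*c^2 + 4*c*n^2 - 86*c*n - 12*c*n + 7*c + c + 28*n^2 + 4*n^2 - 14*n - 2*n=5*c^3 + 41*c^2 + 8*c + n^2*(4*c + 32) + n*(-12*c^2 - 98*c - 16)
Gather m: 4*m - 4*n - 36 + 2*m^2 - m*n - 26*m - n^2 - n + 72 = 2*m^2 + m*(-n - 22) - n^2 - 5*n + 36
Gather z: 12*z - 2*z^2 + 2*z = -2*z^2 + 14*z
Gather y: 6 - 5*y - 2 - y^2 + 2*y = -y^2 - 3*y + 4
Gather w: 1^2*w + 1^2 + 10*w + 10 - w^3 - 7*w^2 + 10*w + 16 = -w^3 - 7*w^2 + 21*w + 27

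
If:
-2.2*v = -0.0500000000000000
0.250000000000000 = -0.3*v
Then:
No Solution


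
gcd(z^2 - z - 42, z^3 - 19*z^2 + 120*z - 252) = z - 7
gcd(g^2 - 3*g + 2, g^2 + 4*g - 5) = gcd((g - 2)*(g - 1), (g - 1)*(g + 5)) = g - 1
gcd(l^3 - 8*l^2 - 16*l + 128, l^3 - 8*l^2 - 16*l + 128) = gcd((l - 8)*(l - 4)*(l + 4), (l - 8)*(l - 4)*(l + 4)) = l^3 - 8*l^2 - 16*l + 128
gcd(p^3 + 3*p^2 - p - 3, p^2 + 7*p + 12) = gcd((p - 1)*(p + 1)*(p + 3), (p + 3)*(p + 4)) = p + 3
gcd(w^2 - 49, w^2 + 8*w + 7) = w + 7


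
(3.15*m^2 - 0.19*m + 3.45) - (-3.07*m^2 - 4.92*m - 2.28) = 6.22*m^2 + 4.73*m + 5.73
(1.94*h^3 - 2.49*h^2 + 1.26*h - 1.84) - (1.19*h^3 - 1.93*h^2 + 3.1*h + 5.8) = 0.75*h^3 - 0.56*h^2 - 1.84*h - 7.64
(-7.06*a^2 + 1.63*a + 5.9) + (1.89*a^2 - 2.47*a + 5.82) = -5.17*a^2 - 0.84*a + 11.72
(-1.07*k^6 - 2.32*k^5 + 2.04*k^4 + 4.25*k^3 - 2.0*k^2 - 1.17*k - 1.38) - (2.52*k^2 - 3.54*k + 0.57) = -1.07*k^6 - 2.32*k^5 + 2.04*k^4 + 4.25*k^3 - 4.52*k^2 + 2.37*k - 1.95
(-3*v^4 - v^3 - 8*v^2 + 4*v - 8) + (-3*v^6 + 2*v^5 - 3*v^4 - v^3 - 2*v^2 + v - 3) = -3*v^6 + 2*v^5 - 6*v^4 - 2*v^3 - 10*v^2 + 5*v - 11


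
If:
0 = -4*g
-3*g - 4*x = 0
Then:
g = 0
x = 0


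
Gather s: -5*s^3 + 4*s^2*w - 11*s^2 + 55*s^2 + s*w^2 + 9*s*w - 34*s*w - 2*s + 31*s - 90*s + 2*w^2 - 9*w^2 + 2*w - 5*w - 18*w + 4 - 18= -5*s^3 + s^2*(4*w + 44) + s*(w^2 - 25*w - 61) - 7*w^2 - 21*w - 14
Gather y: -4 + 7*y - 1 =7*y - 5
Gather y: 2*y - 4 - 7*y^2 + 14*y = -7*y^2 + 16*y - 4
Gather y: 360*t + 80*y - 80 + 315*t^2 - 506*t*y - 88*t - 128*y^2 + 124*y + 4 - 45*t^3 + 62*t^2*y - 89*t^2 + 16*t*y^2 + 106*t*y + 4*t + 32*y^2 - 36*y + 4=-45*t^3 + 226*t^2 + 276*t + y^2*(16*t - 96) + y*(62*t^2 - 400*t + 168) - 72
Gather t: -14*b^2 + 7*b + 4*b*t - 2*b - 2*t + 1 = -14*b^2 + 5*b + t*(4*b - 2) + 1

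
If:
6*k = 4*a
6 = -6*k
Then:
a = -3/2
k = -1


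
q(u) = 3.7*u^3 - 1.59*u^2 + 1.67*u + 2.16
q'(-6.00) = 420.35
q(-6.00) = -864.30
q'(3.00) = 92.03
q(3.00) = 92.76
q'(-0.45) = 5.35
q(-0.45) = 0.75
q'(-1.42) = 28.57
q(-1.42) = -14.01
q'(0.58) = 3.56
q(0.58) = 3.32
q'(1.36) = 17.88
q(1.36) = 10.80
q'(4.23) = 186.83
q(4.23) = 260.82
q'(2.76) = 77.45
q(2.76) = 72.45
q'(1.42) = 19.54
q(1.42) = 11.92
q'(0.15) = 1.44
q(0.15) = 2.39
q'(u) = 11.1*u^2 - 3.18*u + 1.67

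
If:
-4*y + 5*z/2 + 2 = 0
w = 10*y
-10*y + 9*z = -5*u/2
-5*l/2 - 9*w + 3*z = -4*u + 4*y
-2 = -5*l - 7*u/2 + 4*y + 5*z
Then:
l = -24924/13165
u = 6916/2633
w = 3790/2633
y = 379/2633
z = -1500/2633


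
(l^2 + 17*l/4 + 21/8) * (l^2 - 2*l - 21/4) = l^4 + 9*l^3/4 - 89*l^2/8 - 441*l/16 - 441/32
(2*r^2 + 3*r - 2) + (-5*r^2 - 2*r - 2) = -3*r^2 + r - 4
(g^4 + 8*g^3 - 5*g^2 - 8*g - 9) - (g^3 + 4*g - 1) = g^4 + 7*g^3 - 5*g^2 - 12*g - 8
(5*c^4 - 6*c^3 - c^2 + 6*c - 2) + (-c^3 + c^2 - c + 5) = 5*c^4 - 7*c^3 + 5*c + 3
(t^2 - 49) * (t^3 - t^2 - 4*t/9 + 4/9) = t^5 - t^4 - 445*t^3/9 + 445*t^2/9 + 196*t/9 - 196/9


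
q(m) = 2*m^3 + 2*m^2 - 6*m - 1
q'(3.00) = 60.00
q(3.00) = 53.00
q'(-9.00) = 444.00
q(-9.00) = -1243.00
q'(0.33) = -4.03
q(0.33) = -2.69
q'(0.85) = 1.74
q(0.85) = -3.43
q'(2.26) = 33.69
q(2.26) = 18.74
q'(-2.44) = 19.96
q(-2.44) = -3.51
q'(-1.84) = 6.95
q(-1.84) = 4.35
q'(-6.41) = 214.89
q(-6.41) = -407.11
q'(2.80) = 52.24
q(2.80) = 41.78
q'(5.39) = 189.87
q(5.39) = 337.95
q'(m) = 6*m^2 + 4*m - 6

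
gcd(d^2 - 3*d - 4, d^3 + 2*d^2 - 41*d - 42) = d + 1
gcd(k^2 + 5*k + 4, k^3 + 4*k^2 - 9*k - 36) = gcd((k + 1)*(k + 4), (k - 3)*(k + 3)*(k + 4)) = k + 4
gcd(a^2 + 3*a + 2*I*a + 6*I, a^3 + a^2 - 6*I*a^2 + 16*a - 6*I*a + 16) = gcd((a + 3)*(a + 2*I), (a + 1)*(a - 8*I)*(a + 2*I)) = a + 2*I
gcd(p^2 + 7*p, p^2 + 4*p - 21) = p + 7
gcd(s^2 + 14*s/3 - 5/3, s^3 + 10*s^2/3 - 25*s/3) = s + 5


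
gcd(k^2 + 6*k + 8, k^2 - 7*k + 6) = 1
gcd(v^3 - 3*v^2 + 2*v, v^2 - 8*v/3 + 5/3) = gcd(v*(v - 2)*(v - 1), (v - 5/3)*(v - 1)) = v - 1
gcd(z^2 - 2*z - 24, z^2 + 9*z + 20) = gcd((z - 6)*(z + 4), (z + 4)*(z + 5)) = z + 4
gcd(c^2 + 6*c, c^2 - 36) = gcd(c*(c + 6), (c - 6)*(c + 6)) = c + 6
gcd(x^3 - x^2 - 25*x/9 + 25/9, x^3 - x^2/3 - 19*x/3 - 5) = x + 5/3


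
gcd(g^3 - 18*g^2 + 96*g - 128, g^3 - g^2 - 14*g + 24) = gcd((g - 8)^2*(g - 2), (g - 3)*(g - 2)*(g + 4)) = g - 2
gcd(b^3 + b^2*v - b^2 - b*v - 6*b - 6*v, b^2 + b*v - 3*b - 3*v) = b^2 + b*v - 3*b - 3*v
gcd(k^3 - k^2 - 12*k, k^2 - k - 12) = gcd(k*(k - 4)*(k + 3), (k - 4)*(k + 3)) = k^2 - k - 12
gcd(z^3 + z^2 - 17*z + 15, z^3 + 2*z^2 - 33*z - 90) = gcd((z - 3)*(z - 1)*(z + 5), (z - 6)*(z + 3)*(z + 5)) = z + 5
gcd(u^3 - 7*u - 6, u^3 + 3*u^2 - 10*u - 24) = u^2 - u - 6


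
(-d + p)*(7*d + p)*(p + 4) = -7*d^2*p - 28*d^2 + 6*d*p^2 + 24*d*p + p^3 + 4*p^2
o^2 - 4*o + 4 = (o - 2)^2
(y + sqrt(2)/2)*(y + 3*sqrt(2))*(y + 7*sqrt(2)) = y^3 + 21*sqrt(2)*y^2/2 + 52*y + 21*sqrt(2)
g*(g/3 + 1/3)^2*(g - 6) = g^4/9 - 4*g^3/9 - 11*g^2/9 - 2*g/3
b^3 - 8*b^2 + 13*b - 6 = (b - 6)*(b - 1)^2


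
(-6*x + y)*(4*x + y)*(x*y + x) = -24*x^3*y - 24*x^3 - 2*x^2*y^2 - 2*x^2*y + x*y^3 + x*y^2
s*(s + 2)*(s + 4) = s^3 + 6*s^2 + 8*s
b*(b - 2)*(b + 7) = b^3 + 5*b^2 - 14*b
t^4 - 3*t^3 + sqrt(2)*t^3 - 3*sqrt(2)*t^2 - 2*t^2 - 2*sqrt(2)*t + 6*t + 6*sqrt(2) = (t - 3)*(t - sqrt(2))*(t + sqrt(2))^2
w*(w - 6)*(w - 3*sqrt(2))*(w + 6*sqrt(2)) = w^4 - 6*w^3 + 3*sqrt(2)*w^3 - 36*w^2 - 18*sqrt(2)*w^2 + 216*w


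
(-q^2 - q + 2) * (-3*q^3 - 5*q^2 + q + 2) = 3*q^5 + 8*q^4 - 2*q^3 - 13*q^2 + 4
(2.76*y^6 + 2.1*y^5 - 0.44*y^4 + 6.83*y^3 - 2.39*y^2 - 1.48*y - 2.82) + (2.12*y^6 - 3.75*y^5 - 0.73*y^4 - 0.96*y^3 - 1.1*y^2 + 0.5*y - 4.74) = 4.88*y^6 - 1.65*y^5 - 1.17*y^4 + 5.87*y^3 - 3.49*y^2 - 0.98*y - 7.56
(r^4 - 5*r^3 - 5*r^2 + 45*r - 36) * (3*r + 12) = 3*r^5 - 3*r^4 - 75*r^3 + 75*r^2 + 432*r - 432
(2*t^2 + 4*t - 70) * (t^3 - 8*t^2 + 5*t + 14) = 2*t^5 - 12*t^4 - 92*t^3 + 608*t^2 - 294*t - 980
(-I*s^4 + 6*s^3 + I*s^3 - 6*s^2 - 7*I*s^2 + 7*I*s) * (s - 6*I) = -I*s^5 + I*s^4 - 43*I*s^3 - 42*s^2 + 43*I*s^2 + 42*s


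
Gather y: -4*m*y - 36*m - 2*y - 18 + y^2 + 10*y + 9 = -36*m + y^2 + y*(8 - 4*m) - 9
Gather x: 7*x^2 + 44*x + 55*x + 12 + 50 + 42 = 7*x^2 + 99*x + 104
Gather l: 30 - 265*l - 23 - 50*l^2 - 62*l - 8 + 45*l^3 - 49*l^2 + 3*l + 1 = 45*l^3 - 99*l^2 - 324*l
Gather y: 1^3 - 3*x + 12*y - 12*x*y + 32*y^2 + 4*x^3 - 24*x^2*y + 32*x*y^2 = 4*x^3 - 3*x + y^2*(32*x + 32) + y*(-24*x^2 - 12*x + 12) + 1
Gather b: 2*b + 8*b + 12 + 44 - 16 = 10*b + 40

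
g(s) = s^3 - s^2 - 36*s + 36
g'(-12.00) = 420.00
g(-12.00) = -1404.00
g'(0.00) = -36.00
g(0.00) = 36.00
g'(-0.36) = -34.89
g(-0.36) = 48.78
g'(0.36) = -36.33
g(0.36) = 22.96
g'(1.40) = -32.92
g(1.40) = -13.62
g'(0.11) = -36.18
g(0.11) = 32.03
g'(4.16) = 7.60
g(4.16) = -59.07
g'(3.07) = -13.87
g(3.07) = -55.01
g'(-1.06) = -30.51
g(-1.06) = 71.85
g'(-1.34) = -27.93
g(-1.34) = 80.04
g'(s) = 3*s^2 - 2*s - 36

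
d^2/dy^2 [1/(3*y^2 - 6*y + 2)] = 6*(-3*y^2 + 6*y + 12*(y - 1)^2 - 2)/(3*y^2 - 6*y + 2)^3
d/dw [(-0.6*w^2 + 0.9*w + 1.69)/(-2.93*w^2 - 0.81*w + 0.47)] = (3.123*w^2 + 9.3394*w + 1.7919)/(8.5849*w^4 + 4.7466*w^3 - 2.0981*w^2 - 0.7614*w + 0.2209)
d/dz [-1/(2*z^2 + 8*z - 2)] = (z + 2)/(z^2 + 4*z - 1)^2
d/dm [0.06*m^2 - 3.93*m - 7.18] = 0.12*m - 3.93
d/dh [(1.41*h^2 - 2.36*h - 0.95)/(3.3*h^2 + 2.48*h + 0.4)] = (11.2848*h^2 + 7.398*h + 1.412)/(10.89*h^4 + 16.368*h^3 + 8.7904*h^2 + 1.984*h + 0.16)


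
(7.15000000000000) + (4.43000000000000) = 11.5800000000000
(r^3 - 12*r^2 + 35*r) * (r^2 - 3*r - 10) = r^5 - 15*r^4 + 61*r^3 + 15*r^2 - 350*r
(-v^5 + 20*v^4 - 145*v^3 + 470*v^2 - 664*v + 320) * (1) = -v^5 + 20*v^4 - 145*v^3 + 470*v^2 - 664*v + 320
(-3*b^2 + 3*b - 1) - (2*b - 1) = -3*b^2 + b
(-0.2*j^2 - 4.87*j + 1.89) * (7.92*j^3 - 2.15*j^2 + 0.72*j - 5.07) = -1.584*j^5 - 38.1404*j^4 + 25.2953*j^3 - 6.5559*j^2 + 26.0517*j - 9.5823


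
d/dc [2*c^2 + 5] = 4*c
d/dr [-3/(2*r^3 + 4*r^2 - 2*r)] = 3*(3*r^2 + 4*r - 1)/(2*r^2*(r^2 + 2*r - 1)^2)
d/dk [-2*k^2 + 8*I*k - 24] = -4*k + 8*I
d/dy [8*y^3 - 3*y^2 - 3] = 6*y*(4*y - 1)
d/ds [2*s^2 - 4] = 4*s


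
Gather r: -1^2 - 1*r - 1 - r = -2*r - 2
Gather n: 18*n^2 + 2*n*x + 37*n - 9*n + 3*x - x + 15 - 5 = 18*n^2 + n*(2*x + 28) + 2*x + 10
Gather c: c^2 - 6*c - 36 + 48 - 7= c^2 - 6*c + 5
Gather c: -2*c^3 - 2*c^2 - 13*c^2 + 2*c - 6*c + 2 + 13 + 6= -2*c^3 - 15*c^2 - 4*c + 21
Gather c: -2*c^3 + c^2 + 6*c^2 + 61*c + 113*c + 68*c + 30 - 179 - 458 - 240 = -2*c^3 + 7*c^2 + 242*c - 847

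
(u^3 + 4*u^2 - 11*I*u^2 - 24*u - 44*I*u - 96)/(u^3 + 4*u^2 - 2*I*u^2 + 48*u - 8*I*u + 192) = (u - 3*I)/(u + 6*I)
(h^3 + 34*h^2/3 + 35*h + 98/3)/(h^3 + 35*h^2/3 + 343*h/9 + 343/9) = 3*(h + 2)/(3*h + 7)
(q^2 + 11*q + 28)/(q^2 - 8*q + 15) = (q^2 + 11*q + 28)/(q^2 - 8*q + 15)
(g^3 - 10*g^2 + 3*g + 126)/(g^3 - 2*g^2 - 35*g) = (g^2 - 3*g - 18)/(g*(g + 5))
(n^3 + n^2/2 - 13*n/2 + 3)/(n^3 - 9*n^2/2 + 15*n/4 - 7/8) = 4*(n^2 + n - 6)/(4*n^2 - 16*n + 7)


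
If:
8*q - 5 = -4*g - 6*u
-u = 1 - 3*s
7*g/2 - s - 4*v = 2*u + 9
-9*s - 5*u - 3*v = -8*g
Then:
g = 75*v/28 + 29/4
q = -687*v/224 - 261/32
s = 43*v/56 + 21/8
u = 129*v/56 + 55/8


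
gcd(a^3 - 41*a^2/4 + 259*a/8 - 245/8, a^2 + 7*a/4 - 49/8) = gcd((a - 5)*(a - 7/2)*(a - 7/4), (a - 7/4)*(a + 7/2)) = a - 7/4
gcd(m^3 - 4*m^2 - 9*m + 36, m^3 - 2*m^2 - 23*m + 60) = m^2 - 7*m + 12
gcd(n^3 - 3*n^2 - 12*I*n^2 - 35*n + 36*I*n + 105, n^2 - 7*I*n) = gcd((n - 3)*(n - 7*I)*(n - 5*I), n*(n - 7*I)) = n - 7*I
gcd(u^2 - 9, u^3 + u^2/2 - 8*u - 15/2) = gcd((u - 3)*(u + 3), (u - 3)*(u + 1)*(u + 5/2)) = u - 3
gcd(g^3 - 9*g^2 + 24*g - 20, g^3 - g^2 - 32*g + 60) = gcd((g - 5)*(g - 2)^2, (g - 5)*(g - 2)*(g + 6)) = g^2 - 7*g + 10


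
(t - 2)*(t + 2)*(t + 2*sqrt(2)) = t^3 + 2*sqrt(2)*t^2 - 4*t - 8*sqrt(2)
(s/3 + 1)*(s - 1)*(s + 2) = s^3/3 + 4*s^2/3 + s/3 - 2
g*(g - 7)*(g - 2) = g^3 - 9*g^2 + 14*g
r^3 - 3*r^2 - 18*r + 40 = (r - 5)*(r - 2)*(r + 4)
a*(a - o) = a^2 - a*o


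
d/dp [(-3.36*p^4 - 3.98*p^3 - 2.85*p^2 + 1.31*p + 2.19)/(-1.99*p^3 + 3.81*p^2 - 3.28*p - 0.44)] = (6.6864*p^6 - 25.6032*p^5 + 12.2271*p^4 + 37.2362*p^3 + 22.6848*p^2 - 14.1798*p + 6.6068)/(3.9601*p^6 - 15.1638*p^5 + 27.5705*p^4 - 23.2424*p^3 + 7.4056*p^2 + 2.8864*p + 0.1936)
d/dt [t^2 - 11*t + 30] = 2*t - 11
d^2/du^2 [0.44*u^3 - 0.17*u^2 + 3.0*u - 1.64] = 2.64*u - 0.34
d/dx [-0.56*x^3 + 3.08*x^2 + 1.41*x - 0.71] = -1.68*x^2 + 6.16*x + 1.41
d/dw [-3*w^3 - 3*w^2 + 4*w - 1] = -9*w^2 - 6*w + 4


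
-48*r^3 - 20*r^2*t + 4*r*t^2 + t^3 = (-4*r + t)*(2*r + t)*(6*r + t)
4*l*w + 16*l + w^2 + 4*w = (4*l + w)*(w + 4)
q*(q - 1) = q^2 - q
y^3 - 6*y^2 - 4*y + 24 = (y - 6)*(y - 2)*(y + 2)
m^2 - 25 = (m - 5)*(m + 5)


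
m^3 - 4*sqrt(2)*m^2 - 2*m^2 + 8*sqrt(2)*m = m*(m - 2)*(m - 4*sqrt(2))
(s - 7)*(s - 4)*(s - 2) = s^3 - 13*s^2 + 50*s - 56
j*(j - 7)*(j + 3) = j^3 - 4*j^2 - 21*j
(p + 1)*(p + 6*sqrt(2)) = p^2 + p + 6*sqrt(2)*p + 6*sqrt(2)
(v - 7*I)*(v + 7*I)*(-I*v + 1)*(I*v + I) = v^4 + v^3 + I*v^3 + 49*v^2 + I*v^2 + 49*v + 49*I*v + 49*I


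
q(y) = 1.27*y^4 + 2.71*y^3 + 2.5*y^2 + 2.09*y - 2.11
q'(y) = 5.08*y^3 + 8.13*y^2 + 5.0*y + 2.09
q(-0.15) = -2.38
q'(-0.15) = 1.51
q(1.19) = 11.03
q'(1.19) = 28.11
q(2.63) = 130.74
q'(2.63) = 163.89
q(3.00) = 202.70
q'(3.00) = 227.42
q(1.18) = 10.75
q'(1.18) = 27.66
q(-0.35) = -2.63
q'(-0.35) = 1.12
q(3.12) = 231.40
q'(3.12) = 251.12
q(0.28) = -1.26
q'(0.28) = 4.24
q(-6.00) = 1135.91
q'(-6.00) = -832.51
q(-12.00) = 21984.65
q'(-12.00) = -7665.43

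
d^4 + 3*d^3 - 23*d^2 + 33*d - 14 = (d - 2)*(d - 1)^2*(d + 7)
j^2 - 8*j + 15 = (j - 5)*(j - 3)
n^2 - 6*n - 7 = (n - 7)*(n + 1)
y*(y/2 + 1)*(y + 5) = y^3/2 + 7*y^2/2 + 5*y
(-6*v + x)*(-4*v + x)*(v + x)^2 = 24*v^4 + 38*v^3*x + 5*v^2*x^2 - 8*v*x^3 + x^4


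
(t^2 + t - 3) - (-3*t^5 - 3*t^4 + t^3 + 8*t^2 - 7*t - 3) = 3*t^5 + 3*t^4 - t^3 - 7*t^2 + 8*t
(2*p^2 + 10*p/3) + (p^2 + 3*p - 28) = 3*p^2 + 19*p/3 - 28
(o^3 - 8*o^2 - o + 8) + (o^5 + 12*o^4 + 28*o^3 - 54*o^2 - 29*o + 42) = o^5 + 12*o^4 + 29*o^3 - 62*o^2 - 30*o + 50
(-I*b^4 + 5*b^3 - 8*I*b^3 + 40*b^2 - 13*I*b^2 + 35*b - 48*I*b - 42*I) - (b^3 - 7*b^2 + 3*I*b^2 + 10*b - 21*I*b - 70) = -I*b^4 + 4*b^3 - 8*I*b^3 + 47*b^2 - 16*I*b^2 + 25*b - 27*I*b + 70 - 42*I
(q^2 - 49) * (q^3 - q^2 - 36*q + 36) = q^5 - q^4 - 85*q^3 + 85*q^2 + 1764*q - 1764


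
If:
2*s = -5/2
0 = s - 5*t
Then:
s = -5/4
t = -1/4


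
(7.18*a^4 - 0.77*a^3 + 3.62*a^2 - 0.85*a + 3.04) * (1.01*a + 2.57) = 7.2518*a^5 + 17.6749*a^4 + 1.6773*a^3 + 8.4449*a^2 + 0.8859*a + 7.8128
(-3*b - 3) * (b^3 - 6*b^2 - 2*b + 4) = -3*b^4 + 15*b^3 + 24*b^2 - 6*b - 12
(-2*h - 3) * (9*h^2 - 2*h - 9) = -18*h^3 - 23*h^2 + 24*h + 27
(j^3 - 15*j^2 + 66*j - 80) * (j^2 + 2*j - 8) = j^5 - 13*j^4 + 28*j^3 + 172*j^2 - 688*j + 640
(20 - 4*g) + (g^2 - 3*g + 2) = g^2 - 7*g + 22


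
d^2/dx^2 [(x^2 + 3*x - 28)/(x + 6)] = -20/(x^3 + 18*x^2 + 108*x + 216)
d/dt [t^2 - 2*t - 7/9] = 2*t - 2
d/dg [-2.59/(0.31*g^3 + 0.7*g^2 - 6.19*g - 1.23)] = (2.4087*g^2 + 3.626*g - 16.0321)/(0.31*g^3 + 0.7*g^2 - 6.19*g - 1.23)^2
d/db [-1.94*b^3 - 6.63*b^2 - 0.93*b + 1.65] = -5.82*b^2 - 13.26*b - 0.93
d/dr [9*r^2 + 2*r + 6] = 18*r + 2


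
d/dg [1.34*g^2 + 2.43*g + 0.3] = 2.68*g + 2.43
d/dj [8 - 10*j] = -10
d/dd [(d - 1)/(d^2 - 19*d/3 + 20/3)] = 3*(-3*d^2 + 6*d + 1)/(9*d^4 - 114*d^3 + 481*d^2 - 760*d + 400)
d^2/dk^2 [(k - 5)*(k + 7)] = 2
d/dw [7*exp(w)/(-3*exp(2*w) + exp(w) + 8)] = (21*exp(2*w) + 56)*exp(w)/(9*exp(4*w) - 6*exp(3*w) - 47*exp(2*w) + 16*exp(w) + 64)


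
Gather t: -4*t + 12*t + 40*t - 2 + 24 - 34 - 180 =48*t - 192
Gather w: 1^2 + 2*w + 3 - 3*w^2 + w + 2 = -3*w^2 + 3*w + 6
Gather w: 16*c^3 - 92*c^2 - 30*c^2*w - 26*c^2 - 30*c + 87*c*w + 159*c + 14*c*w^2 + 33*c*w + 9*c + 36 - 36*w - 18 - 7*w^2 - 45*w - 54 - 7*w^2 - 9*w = 16*c^3 - 118*c^2 + 138*c + w^2*(14*c - 14) + w*(-30*c^2 + 120*c - 90) - 36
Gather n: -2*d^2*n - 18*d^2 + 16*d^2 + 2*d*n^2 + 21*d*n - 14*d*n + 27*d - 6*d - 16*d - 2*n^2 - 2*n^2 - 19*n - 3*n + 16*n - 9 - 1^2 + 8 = -2*d^2 + 5*d + n^2*(2*d - 4) + n*(-2*d^2 + 7*d - 6) - 2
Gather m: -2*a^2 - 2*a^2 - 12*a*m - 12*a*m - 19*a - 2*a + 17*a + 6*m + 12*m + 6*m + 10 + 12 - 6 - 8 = -4*a^2 - 4*a + m*(24 - 24*a) + 8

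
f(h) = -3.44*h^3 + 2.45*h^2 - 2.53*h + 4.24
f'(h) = -10.32*h^2 + 4.9*h - 2.53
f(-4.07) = 287.04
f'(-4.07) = -193.42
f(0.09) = 4.03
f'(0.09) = -2.17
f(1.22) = -1.45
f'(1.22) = -11.91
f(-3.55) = 198.00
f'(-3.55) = -149.98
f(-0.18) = 4.79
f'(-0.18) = -3.75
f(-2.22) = 59.57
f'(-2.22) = -64.27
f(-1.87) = 40.03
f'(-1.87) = -47.78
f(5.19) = -423.80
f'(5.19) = -255.08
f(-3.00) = 126.76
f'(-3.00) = -110.11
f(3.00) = -74.18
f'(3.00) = -80.71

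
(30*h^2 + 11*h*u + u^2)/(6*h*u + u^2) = (5*h + u)/u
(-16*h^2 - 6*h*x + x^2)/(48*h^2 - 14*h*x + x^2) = (2*h + x)/(-6*h + x)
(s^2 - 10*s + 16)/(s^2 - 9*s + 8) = (s - 2)/(s - 1)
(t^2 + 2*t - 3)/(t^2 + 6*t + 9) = (t - 1)/(t + 3)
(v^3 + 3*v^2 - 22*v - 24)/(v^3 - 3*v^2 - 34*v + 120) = (v + 1)/(v - 5)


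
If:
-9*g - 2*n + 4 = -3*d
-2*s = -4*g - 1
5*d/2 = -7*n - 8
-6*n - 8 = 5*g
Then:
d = 292/5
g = 124/5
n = -22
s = 501/10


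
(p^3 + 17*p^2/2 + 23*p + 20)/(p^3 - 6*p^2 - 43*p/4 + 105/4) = 2*(p^2 + 6*p + 8)/(2*p^2 - 17*p + 21)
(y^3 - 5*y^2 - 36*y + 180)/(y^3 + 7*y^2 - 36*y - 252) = (y - 5)/(y + 7)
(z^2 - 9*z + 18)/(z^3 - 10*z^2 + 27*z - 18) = 1/(z - 1)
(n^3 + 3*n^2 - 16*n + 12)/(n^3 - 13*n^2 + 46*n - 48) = (n^2 + 5*n - 6)/(n^2 - 11*n + 24)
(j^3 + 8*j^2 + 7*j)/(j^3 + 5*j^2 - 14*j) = (j + 1)/(j - 2)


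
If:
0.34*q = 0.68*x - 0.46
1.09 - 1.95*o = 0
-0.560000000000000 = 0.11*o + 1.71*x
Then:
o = 0.56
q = -2.08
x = -0.36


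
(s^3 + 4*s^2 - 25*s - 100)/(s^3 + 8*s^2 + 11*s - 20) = (s - 5)/(s - 1)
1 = 1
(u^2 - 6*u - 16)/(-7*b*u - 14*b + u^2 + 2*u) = (u - 8)/(-7*b + u)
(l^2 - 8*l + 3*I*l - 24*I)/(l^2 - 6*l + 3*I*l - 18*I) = (l - 8)/(l - 6)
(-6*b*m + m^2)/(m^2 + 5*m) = (-6*b + m)/(m + 5)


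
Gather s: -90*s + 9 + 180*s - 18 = 90*s - 9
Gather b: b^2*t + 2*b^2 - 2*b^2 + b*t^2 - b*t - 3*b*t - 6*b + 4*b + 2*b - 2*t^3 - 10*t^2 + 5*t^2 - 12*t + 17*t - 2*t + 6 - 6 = b^2*t + b*(t^2 - 4*t) - 2*t^3 - 5*t^2 + 3*t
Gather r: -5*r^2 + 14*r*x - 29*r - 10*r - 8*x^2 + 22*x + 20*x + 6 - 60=-5*r^2 + r*(14*x - 39) - 8*x^2 + 42*x - 54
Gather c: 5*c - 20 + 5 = 5*c - 15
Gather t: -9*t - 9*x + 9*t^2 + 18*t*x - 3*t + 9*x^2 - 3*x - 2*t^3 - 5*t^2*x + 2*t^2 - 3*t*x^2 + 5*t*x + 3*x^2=-2*t^3 + t^2*(11 - 5*x) + t*(-3*x^2 + 23*x - 12) + 12*x^2 - 12*x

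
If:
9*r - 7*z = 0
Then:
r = 7*z/9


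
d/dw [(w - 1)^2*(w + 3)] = (w - 1)*(3*w + 5)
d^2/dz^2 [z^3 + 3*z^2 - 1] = 6*z + 6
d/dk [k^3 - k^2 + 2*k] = 3*k^2 - 2*k + 2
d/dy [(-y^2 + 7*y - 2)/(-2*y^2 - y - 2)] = (15*y^2 - 4*y - 16)/(4*y^4 + 4*y^3 + 9*y^2 + 4*y + 4)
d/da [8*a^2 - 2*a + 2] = 16*a - 2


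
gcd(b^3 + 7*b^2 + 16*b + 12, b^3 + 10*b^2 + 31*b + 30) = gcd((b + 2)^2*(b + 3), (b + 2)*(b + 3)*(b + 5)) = b^2 + 5*b + 6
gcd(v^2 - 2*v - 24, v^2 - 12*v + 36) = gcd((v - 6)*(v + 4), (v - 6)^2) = v - 6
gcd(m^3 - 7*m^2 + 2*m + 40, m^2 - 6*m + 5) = m - 5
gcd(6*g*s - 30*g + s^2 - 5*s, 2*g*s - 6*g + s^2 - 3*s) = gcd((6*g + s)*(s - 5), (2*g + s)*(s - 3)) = 1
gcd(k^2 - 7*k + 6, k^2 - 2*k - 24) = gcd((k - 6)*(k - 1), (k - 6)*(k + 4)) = k - 6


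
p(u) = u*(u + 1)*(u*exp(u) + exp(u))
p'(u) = u*(u + 1)*(u*exp(u) + 2*exp(u)) + u*(u*exp(u) + exp(u)) + (u + 1)*(u*exp(u) + exp(u)) = (u + 1)*(u*(u + 2) + 2*u + 1)*exp(u)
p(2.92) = 831.95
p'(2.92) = 1541.32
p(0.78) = 5.39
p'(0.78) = 18.36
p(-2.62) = -0.50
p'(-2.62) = 0.31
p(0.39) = 1.11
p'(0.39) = 5.57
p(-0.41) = -0.09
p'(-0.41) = -0.18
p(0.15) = 0.23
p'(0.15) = 2.17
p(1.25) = 22.09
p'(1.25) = 59.39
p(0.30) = 0.68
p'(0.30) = 4.02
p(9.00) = 7292775.53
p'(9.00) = 9561639.03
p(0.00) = 0.00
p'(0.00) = 1.00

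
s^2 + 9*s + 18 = (s + 3)*(s + 6)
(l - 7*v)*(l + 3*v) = l^2 - 4*l*v - 21*v^2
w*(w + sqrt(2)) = w^2 + sqrt(2)*w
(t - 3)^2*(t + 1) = t^3 - 5*t^2 + 3*t + 9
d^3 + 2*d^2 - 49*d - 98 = (d - 7)*(d + 2)*(d + 7)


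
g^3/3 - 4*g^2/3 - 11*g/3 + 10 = (g/3 + 1)*(g - 5)*(g - 2)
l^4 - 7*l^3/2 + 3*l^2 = l^2*(l - 2)*(l - 3/2)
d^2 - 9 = (d - 3)*(d + 3)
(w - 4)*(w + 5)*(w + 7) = w^3 + 8*w^2 - 13*w - 140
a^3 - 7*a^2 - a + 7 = (a - 7)*(a - 1)*(a + 1)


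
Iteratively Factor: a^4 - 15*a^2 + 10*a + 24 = (a - 2)*(a^3 + 2*a^2 - 11*a - 12) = (a - 3)*(a - 2)*(a^2 + 5*a + 4) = (a - 3)*(a - 2)*(a + 1)*(a + 4)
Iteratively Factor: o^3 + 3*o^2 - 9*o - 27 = (o - 3)*(o^2 + 6*o + 9) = (o - 3)*(o + 3)*(o + 3)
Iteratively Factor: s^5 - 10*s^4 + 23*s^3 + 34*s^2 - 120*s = (s - 4)*(s^4 - 6*s^3 - s^2 + 30*s) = (s - 5)*(s - 4)*(s^3 - s^2 - 6*s) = (s - 5)*(s - 4)*(s + 2)*(s^2 - 3*s) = s*(s - 5)*(s - 4)*(s + 2)*(s - 3)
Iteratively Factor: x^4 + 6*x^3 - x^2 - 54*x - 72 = (x + 3)*(x^3 + 3*x^2 - 10*x - 24) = (x + 2)*(x + 3)*(x^2 + x - 12) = (x + 2)*(x + 3)*(x + 4)*(x - 3)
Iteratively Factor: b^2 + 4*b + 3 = (b + 3)*(b + 1)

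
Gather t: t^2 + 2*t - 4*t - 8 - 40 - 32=t^2 - 2*t - 80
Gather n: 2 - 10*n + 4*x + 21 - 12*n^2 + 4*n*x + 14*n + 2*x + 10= -12*n^2 + n*(4*x + 4) + 6*x + 33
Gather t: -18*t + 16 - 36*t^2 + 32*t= -36*t^2 + 14*t + 16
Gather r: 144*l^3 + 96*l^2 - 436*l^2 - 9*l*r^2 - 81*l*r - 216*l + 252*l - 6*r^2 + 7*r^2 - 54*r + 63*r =144*l^3 - 340*l^2 + 36*l + r^2*(1 - 9*l) + r*(9 - 81*l)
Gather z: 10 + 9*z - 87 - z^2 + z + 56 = -z^2 + 10*z - 21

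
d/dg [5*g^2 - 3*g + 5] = 10*g - 3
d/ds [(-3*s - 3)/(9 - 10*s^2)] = 3*(10*s^2 - 20*s*(s + 1) - 9)/(10*s^2 - 9)^2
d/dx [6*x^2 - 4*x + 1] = 12*x - 4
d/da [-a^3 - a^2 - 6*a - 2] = -3*a^2 - 2*a - 6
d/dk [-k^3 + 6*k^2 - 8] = 3*k*(4 - k)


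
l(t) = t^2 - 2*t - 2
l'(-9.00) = -20.00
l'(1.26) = 0.52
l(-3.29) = 15.40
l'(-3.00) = -8.00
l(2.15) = -1.68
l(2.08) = -1.83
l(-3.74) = 19.47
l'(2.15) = 2.30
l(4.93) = 12.44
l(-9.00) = 97.00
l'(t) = 2*t - 2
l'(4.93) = 7.86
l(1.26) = -2.93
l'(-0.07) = -2.14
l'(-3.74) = -9.48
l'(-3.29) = -8.58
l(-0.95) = 0.80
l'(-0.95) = -3.90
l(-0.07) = -1.86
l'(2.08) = 2.16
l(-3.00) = 13.00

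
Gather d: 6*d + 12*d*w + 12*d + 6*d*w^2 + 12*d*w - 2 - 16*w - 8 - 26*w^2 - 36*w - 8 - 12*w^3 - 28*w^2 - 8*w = d*(6*w^2 + 24*w + 18) - 12*w^3 - 54*w^2 - 60*w - 18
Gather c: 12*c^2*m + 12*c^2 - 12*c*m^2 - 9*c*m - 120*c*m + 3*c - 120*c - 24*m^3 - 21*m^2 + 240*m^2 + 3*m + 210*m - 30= c^2*(12*m + 12) + c*(-12*m^2 - 129*m - 117) - 24*m^3 + 219*m^2 + 213*m - 30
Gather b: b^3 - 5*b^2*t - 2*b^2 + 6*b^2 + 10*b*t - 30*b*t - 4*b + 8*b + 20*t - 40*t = b^3 + b^2*(4 - 5*t) + b*(4 - 20*t) - 20*t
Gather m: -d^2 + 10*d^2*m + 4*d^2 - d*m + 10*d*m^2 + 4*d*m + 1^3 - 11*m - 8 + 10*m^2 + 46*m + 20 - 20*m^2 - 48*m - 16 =3*d^2 + m^2*(10*d - 10) + m*(10*d^2 + 3*d - 13) - 3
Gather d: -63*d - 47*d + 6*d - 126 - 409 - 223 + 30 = -104*d - 728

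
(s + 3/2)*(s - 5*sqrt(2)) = s^2 - 5*sqrt(2)*s + 3*s/2 - 15*sqrt(2)/2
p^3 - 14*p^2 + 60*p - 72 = (p - 6)^2*(p - 2)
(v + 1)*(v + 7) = v^2 + 8*v + 7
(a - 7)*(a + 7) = a^2 - 49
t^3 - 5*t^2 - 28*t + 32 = (t - 8)*(t - 1)*(t + 4)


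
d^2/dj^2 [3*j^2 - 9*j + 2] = 6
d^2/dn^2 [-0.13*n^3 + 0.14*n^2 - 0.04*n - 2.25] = 0.28 - 0.78*n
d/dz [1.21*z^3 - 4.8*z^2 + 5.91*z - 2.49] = 3.63*z^2 - 9.6*z + 5.91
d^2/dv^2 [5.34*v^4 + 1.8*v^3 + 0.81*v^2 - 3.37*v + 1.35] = 64.08*v^2 + 10.8*v + 1.62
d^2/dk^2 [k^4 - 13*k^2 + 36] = 12*k^2 - 26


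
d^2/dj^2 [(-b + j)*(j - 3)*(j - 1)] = -2*b + 6*j - 8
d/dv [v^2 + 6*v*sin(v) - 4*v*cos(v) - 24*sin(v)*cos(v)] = 4*v*sin(v) + 6*v*cos(v) + 2*v + 6*sin(v) - 4*cos(v) - 24*cos(2*v)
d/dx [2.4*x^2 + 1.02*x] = 4.8*x + 1.02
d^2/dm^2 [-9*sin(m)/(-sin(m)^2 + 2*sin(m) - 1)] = 9*(sin(m) + 4)*cos(m)^2/(sin(m) - 1)^4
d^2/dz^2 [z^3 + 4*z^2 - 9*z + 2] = 6*z + 8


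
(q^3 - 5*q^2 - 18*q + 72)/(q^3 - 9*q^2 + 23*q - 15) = (q^2 - 2*q - 24)/(q^2 - 6*q + 5)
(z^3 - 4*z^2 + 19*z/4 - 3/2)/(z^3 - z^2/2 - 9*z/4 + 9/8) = 2*(z - 2)/(2*z + 3)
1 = 1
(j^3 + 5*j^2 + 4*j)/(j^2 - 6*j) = (j^2 + 5*j + 4)/(j - 6)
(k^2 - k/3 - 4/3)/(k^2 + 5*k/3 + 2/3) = (3*k - 4)/(3*k + 2)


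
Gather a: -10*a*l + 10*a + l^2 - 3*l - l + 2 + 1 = a*(10 - 10*l) + l^2 - 4*l + 3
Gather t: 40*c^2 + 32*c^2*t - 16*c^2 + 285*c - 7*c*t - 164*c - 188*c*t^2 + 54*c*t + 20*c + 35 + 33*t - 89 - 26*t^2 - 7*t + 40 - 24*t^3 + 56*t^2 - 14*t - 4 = 24*c^2 + 141*c - 24*t^3 + t^2*(30 - 188*c) + t*(32*c^2 + 47*c + 12) - 18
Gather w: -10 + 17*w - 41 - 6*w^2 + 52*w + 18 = -6*w^2 + 69*w - 33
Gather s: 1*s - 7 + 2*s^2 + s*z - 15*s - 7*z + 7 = 2*s^2 + s*(z - 14) - 7*z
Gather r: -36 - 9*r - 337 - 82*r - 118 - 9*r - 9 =-100*r - 500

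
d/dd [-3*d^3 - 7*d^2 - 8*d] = -9*d^2 - 14*d - 8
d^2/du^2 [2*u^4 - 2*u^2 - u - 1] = 24*u^2 - 4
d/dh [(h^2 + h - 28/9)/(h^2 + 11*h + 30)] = 2*(45*h^2 + 298*h + 289)/(9*(h^4 + 22*h^3 + 181*h^2 + 660*h + 900))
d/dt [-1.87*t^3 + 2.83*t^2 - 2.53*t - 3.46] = -5.61*t^2 + 5.66*t - 2.53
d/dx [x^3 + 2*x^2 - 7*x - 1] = 3*x^2 + 4*x - 7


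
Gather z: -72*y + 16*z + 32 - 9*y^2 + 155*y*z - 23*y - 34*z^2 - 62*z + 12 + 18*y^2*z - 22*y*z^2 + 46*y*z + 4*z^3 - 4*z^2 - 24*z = -9*y^2 - 95*y + 4*z^3 + z^2*(-22*y - 38) + z*(18*y^2 + 201*y - 70) + 44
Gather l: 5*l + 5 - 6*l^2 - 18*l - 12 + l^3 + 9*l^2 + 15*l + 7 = l^3 + 3*l^2 + 2*l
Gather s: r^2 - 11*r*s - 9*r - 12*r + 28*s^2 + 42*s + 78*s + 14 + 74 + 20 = r^2 - 21*r + 28*s^2 + s*(120 - 11*r) + 108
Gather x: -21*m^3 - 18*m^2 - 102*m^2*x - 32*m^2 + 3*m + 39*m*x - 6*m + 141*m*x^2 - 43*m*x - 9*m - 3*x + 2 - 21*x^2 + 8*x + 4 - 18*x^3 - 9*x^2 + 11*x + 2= -21*m^3 - 50*m^2 - 12*m - 18*x^3 + x^2*(141*m - 30) + x*(-102*m^2 - 4*m + 16) + 8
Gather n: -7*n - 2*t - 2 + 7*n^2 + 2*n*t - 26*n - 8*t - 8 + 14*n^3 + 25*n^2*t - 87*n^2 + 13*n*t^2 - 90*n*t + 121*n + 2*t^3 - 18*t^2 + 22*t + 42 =14*n^3 + n^2*(25*t - 80) + n*(13*t^2 - 88*t + 88) + 2*t^3 - 18*t^2 + 12*t + 32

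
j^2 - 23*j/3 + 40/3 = (j - 5)*(j - 8/3)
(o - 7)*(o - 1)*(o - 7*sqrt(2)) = o^3 - 7*sqrt(2)*o^2 - 8*o^2 + 7*o + 56*sqrt(2)*o - 49*sqrt(2)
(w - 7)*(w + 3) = w^2 - 4*w - 21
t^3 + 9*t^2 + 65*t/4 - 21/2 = (t - 1/2)*(t + 7/2)*(t + 6)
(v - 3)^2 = v^2 - 6*v + 9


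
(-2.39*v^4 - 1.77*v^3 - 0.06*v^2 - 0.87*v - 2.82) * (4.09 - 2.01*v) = 4.8039*v^5 - 6.2174*v^4 - 7.1187*v^3 + 1.5033*v^2 + 2.1099*v - 11.5338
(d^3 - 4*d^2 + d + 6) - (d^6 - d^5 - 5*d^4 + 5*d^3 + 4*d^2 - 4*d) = -d^6 + d^5 + 5*d^4 - 4*d^3 - 8*d^2 + 5*d + 6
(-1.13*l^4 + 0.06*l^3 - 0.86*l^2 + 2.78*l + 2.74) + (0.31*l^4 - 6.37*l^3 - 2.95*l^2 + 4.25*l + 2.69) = -0.82*l^4 - 6.31*l^3 - 3.81*l^2 + 7.03*l + 5.43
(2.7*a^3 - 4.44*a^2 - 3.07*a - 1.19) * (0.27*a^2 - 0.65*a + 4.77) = 0.729*a^5 - 2.9538*a^4 + 14.9361*a^3 - 19.5046*a^2 - 13.8704*a - 5.6763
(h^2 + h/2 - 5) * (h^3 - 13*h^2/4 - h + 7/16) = h^5 - 11*h^4/4 - 61*h^3/8 + 259*h^2/16 + 167*h/32 - 35/16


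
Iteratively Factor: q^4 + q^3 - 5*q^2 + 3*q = (q - 1)*(q^3 + 2*q^2 - 3*q) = q*(q - 1)*(q^2 + 2*q - 3) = q*(q - 1)^2*(q + 3)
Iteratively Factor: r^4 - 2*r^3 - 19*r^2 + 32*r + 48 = (r + 1)*(r^3 - 3*r^2 - 16*r + 48) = (r - 3)*(r + 1)*(r^2 - 16) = (r - 3)*(r + 1)*(r + 4)*(r - 4)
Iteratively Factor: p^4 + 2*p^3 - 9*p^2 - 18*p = (p - 3)*(p^3 + 5*p^2 + 6*p) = (p - 3)*(p + 3)*(p^2 + 2*p) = p*(p - 3)*(p + 3)*(p + 2)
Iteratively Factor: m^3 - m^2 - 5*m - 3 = (m + 1)*(m^2 - 2*m - 3) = (m + 1)^2*(m - 3)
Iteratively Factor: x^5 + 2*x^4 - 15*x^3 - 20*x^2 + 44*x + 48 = (x + 4)*(x^4 - 2*x^3 - 7*x^2 + 8*x + 12) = (x - 3)*(x + 4)*(x^3 + x^2 - 4*x - 4) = (x - 3)*(x - 2)*(x + 4)*(x^2 + 3*x + 2) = (x - 3)*(x - 2)*(x + 1)*(x + 4)*(x + 2)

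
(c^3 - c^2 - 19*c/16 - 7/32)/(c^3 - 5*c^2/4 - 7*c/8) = (c + 1/4)/c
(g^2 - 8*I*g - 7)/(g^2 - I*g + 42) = (g - I)/(g + 6*I)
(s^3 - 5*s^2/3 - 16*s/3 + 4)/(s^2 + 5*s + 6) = (s^2 - 11*s/3 + 2)/(s + 3)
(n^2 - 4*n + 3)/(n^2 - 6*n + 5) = (n - 3)/(n - 5)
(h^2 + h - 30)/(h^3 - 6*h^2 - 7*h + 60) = (h + 6)/(h^2 - h - 12)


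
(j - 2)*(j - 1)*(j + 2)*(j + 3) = j^4 + 2*j^3 - 7*j^2 - 8*j + 12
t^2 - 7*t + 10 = (t - 5)*(t - 2)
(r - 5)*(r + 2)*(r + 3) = r^3 - 19*r - 30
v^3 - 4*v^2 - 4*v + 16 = (v - 4)*(v - 2)*(v + 2)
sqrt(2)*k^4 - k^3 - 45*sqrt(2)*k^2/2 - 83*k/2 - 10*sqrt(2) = (k - 4*sqrt(2))*(k + sqrt(2)/2)*(k + 5*sqrt(2)/2)*(sqrt(2)*k + 1)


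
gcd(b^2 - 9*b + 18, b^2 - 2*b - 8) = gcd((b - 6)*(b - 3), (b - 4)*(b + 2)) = 1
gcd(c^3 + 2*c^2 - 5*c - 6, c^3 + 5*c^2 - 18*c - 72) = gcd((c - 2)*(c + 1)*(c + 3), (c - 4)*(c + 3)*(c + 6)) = c + 3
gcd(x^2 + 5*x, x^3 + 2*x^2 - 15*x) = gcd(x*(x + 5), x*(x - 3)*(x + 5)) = x^2 + 5*x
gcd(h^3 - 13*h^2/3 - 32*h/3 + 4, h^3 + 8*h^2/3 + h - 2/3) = h^2 + 5*h/3 - 2/3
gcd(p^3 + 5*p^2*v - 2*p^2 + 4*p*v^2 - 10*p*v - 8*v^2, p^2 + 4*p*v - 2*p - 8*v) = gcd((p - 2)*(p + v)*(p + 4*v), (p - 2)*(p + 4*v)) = p^2 + 4*p*v - 2*p - 8*v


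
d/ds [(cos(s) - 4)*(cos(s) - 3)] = (7 - 2*cos(s))*sin(s)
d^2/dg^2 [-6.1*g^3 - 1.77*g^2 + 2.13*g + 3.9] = -36.6*g - 3.54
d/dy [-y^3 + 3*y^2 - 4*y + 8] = -3*y^2 + 6*y - 4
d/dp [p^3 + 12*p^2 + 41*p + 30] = 3*p^2 + 24*p + 41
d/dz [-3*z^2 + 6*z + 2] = 6 - 6*z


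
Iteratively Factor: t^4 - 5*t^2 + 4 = (t + 1)*(t^3 - t^2 - 4*t + 4) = (t - 1)*(t + 1)*(t^2 - 4) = (t - 1)*(t + 1)*(t + 2)*(t - 2)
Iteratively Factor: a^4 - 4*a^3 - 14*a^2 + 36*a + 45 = (a + 3)*(a^3 - 7*a^2 + 7*a + 15) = (a - 5)*(a + 3)*(a^2 - 2*a - 3) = (a - 5)*(a + 1)*(a + 3)*(a - 3)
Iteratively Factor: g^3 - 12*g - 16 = (g + 2)*(g^2 - 2*g - 8) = (g + 2)^2*(g - 4)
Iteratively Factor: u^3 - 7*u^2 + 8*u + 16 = (u - 4)*(u^2 - 3*u - 4) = (u - 4)*(u + 1)*(u - 4)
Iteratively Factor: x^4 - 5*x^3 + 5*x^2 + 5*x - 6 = (x - 1)*(x^3 - 4*x^2 + x + 6) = (x - 3)*(x - 1)*(x^2 - x - 2) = (x - 3)*(x - 2)*(x - 1)*(x + 1)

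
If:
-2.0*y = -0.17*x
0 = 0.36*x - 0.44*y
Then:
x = 0.00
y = 0.00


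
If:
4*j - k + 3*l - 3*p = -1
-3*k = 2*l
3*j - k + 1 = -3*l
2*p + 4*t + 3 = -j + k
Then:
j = -132*t/37 - 93/37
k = -72*t/37 - 44/37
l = 108*t/37 + 66/37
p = -44*t/37 - 31/37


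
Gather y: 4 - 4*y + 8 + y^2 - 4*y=y^2 - 8*y + 12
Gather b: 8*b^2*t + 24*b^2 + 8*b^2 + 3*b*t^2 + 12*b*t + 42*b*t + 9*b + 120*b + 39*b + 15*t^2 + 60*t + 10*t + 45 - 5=b^2*(8*t + 32) + b*(3*t^2 + 54*t + 168) + 15*t^2 + 70*t + 40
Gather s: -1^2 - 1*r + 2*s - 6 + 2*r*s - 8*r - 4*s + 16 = -9*r + s*(2*r - 2) + 9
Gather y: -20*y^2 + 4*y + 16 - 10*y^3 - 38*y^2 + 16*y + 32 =-10*y^3 - 58*y^2 + 20*y + 48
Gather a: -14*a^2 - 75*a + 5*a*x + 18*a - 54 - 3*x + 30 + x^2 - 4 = -14*a^2 + a*(5*x - 57) + x^2 - 3*x - 28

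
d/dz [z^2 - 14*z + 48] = 2*z - 14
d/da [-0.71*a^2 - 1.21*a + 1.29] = -1.42*a - 1.21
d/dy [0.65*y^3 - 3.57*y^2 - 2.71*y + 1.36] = 1.95*y^2 - 7.14*y - 2.71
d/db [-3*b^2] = -6*b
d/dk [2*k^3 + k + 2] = 6*k^2 + 1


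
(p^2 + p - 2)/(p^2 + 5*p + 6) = (p - 1)/(p + 3)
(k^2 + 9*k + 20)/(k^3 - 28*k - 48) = (k + 5)/(k^2 - 4*k - 12)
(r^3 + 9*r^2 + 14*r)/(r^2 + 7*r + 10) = r*(r + 7)/(r + 5)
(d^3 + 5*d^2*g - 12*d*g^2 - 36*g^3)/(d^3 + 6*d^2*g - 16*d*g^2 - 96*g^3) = (d^2 - d*g - 6*g^2)/(d^2 - 16*g^2)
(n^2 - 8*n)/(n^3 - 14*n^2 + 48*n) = 1/(n - 6)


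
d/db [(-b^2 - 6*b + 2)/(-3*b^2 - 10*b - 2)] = 8*(-b^2 + 2*b + 4)/(9*b^4 + 60*b^3 + 112*b^2 + 40*b + 4)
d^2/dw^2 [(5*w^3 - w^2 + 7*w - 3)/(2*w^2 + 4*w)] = (29*w^3 - 9*w^2 - 18*w - 12)/(w^3*(w^3 + 6*w^2 + 12*w + 8))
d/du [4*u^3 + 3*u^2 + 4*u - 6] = 12*u^2 + 6*u + 4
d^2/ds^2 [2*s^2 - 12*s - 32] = 4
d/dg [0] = 0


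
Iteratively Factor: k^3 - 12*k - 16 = (k + 2)*(k^2 - 2*k - 8) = (k - 4)*(k + 2)*(k + 2)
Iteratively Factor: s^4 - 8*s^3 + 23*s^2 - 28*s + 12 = (s - 3)*(s^3 - 5*s^2 + 8*s - 4) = (s - 3)*(s - 2)*(s^2 - 3*s + 2) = (s - 3)*(s - 2)*(s - 1)*(s - 2)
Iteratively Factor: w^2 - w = (w - 1)*(w)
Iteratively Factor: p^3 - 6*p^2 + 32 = (p - 4)*(p^2 - 2*p - 8) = (p - 4)^2*(p + 2)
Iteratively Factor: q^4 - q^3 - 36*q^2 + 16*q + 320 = (q + 4)*(q^3 - 5*q^2 - 16*q + 80) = (q - 5)*(q + 4)*(q^2 - 16) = (q - 5)*(q + 4)^2*(q - 4)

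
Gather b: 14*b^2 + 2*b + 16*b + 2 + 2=14*b^2 + 18*b + 4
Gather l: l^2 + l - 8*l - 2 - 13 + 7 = l^2 - 7*l - 8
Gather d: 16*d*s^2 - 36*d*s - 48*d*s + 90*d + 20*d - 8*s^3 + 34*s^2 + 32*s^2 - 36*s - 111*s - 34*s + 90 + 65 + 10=d*(16*s^2 - 84*s + 110) - 8*s^3 + 66*s^2 - 181*s + 165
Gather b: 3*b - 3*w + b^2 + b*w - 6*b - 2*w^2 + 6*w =b^2 + b*(w - 3) - 2*w^2 + 3*w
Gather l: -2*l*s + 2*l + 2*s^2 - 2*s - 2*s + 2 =l*(2 - 2*s) + 2*s^2 - 4*s + 2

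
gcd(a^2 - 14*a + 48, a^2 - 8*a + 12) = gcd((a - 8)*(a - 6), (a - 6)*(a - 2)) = a - 6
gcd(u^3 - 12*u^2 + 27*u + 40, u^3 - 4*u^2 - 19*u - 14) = u + 1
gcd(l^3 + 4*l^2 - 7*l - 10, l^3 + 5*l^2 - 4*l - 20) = l^2 + 3*l - 10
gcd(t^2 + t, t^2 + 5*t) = t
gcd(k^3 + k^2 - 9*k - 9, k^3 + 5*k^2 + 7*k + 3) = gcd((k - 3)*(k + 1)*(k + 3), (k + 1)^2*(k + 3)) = k^2 + 4*k + 3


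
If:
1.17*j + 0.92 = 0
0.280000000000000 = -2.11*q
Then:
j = -0.79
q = -0.13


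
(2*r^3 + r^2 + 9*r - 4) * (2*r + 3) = 4*r^4 + 8*r^3 + 21*r^2 + 19*r - 12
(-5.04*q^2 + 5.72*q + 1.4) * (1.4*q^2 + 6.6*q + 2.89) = -7.056*q^4 - 25.256*q^3 + 25.1464*q^2 + 25.7708*q + 4.046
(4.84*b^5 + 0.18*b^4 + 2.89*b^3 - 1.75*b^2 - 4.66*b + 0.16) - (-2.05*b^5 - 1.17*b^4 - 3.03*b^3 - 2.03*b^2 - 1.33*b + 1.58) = 6.89*b^5 + 1.35*b^4 + 5.92*b^3 + 0.28*b^2 - 3.33*b - 1.42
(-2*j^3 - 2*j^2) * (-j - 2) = 2*j^4 + 6*j^3 + 4*j^2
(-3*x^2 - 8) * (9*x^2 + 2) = -27*x^4 - 78*x^2 - 16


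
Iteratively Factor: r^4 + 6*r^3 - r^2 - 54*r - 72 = (r + 2)*(r^3 + 4*r^2 - 9*r - 36) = (r + 2)*(r + 4)*(r^2 - 9) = (r - 3)*(r + 2)*(r + 4)*(r + 3)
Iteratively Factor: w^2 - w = (w)*(w - 1)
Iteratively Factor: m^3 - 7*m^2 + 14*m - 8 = (m - 4)*(m^2 - 3*m + 2) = (m - 4)*(m - 1)*(m - 2)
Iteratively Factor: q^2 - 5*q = (q)*(q - 5)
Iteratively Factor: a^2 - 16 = (a + 4)*(a - 4)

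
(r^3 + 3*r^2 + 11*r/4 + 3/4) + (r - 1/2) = r^3 + 3*r^2 + 15*r/4 + 1/4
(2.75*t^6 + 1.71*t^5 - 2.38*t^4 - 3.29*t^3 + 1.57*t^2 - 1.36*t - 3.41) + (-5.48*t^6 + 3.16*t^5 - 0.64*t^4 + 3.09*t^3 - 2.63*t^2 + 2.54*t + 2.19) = -2.73*t^6 + 4.87*t^5 - 3.02*t^4 - 0.2*t^3 - 1.06*t^2 + 1.18*t - 1.22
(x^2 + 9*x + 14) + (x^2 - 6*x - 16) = 2*x^2 + 3*x - 2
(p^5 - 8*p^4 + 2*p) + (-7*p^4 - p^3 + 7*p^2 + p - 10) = p^5 - 15*p^4 - p^3 + 7*p^2 + 3*p - 10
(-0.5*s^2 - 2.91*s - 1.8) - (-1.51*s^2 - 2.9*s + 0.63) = 1.01*s^2 - 0.0100000000000002*s - 2.43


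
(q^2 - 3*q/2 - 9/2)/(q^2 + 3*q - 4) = (2*q^2 - 3*q - 9)/(2*(q^2 + 3*q - 4))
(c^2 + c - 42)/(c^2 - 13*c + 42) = (c + 7)/(c - 7)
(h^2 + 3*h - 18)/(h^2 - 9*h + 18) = (h + 6)/(h - 6)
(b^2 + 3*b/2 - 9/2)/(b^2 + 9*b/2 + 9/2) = (2*b - 3)/(2*b + 3)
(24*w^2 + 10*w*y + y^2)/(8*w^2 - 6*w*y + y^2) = (24*w^2 + 10*w*y + y^2)/(8*w^2 - 6*w*y + y^2)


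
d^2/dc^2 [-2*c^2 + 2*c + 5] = -4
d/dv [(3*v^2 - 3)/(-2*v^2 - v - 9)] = 3*(-v^2 - 22*v - 1)/(4*v^4 + 4*v^3 + 37*v^2 + 18*v + 81)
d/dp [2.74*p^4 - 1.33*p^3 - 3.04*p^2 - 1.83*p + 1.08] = 10.96*p^3 - 3.99*p^2 - 6.08*p - 1.83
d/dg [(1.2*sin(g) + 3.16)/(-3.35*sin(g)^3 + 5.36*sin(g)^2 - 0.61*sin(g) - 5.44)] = (8.04*sin(g)^3 + 25.326*sin(g)^2 - 33.8752*sin(g) - 4.6004)*cos(g)/(11.2225*sin(g)^6 - 35.912*sin(g)^5 + 32.8166*sin(g)^4 + 29.9088*sin(g)^3 - 57.9447*sin(g)^2 + 6.6368*sin(g) + 29.5936)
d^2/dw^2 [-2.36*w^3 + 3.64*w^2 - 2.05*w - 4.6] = 7.28 - 14.16*w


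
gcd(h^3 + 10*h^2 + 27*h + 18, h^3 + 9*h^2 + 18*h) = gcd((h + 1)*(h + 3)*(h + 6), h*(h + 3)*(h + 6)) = h^2 + 9*h + 18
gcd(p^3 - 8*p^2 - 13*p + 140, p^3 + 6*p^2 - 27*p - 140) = p^2 - p - 20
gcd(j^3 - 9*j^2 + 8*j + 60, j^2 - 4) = j + 2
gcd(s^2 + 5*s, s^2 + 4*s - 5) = s + 5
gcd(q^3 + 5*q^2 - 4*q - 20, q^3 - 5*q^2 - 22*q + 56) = q - 2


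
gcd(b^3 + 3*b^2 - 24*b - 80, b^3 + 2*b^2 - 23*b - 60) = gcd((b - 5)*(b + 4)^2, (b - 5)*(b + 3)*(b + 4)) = b^2 - b - 20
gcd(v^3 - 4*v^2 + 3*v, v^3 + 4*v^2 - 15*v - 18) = v - 3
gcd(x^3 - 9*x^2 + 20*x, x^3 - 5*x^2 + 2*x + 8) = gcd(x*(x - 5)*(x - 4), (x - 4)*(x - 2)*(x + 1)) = x - 4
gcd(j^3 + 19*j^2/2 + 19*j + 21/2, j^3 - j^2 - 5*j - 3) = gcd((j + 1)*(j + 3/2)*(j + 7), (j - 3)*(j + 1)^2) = j + 1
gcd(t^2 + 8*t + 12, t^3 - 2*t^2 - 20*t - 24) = t + 2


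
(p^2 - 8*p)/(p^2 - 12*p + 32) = p/(p - 4)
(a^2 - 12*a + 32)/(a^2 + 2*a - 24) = (a - 8)/(a + 6)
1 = 1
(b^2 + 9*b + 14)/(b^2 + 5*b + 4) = (b^2 + 9*b + 14)/(b^2 + 5*b + 4)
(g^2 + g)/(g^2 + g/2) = 2*(g + 1)/(2*g + 1)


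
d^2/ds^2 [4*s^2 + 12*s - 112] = 8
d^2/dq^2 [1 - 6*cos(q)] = 6*cos(q)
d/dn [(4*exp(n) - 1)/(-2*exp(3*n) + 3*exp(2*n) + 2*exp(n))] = 2*(8*exp(3*n) - 9*exp(2*n) + 3*exp(n) + 1)*exp(-n)/(4*exp(4*n) - 12*exp(3*n) + exp(2*n) + 12*exp(n) + 4)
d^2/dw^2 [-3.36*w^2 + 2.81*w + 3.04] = -6.72000000000000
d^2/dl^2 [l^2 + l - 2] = 2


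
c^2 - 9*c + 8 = (c - 8)*(c - 1)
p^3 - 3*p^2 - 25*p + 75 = (p - 5)*(p - 3)*(p + 5)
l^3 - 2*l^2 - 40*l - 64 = (l - 8)*(l + 2)*(l + 4)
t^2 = t^2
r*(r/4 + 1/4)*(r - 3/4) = r^3/4 + r^2/16 - 3*r/16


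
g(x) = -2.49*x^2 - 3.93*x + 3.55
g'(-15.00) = 70.77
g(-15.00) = -497.75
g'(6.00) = -33.81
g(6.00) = -109.67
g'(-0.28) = -2.54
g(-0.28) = 4.46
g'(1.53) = -11.55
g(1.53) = -8.29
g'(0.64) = -7.12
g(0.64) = 0.01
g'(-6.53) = 28.59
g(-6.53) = -76.96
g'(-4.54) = 18.68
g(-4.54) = -29.93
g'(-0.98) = 0.95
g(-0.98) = 5.01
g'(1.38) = -10.80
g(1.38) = -6.62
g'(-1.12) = 1.65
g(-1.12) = 4.83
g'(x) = -4.98*x - 3.93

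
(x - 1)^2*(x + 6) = x^3 + 4*x^2 - 11*x + 6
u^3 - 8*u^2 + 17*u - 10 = (u - 5)*(u - 2)*(u - 1)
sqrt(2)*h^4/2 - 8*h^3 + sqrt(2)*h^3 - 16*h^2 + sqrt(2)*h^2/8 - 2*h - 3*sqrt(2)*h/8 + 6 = (h - 1/2)*(h + 3/2)*(h - 8*sqrt(2))*(sqrt(2)*h/2 + sqrt(2)/2)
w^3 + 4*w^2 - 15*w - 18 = (w - 3)*(w + 1)*(w + 6)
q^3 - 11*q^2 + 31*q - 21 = (q - 7)*(q - 3)*(q - 1)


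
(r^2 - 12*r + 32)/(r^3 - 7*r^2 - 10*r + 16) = (r - 4)/(r^2 + r - 2)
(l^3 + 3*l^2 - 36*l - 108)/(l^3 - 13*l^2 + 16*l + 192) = (l^2 - 36)/(l^2 - 16*l + 64)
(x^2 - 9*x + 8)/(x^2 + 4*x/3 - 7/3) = 3*(x - 8)/(3*x + 7)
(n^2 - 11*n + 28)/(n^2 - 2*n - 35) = (n - 4)/(n + 5)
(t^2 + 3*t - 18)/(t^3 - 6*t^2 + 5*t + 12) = (t + 6)/(t^2 - 3*t - 4)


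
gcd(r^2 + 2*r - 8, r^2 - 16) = r + 4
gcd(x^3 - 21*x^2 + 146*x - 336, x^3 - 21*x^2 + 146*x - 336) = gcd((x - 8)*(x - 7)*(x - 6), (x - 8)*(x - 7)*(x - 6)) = x^3 - 21*x^2 + 146*x - 336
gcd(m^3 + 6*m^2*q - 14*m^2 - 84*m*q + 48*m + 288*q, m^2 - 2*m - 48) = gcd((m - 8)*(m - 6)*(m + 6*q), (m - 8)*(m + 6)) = m - 8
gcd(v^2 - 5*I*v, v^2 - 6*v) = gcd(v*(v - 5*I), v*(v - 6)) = v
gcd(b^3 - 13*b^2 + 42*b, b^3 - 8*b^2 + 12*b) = b^2 - 6*b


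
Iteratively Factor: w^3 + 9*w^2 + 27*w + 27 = (w + 3)*(w^2 + 6*w + 9) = (w + 3)^2*(w + 3)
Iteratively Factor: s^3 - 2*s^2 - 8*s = (s)*(s^2 - 2*s - 8) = s*(s - 4)*(s + 2)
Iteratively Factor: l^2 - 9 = (l - 3)*(l + 3)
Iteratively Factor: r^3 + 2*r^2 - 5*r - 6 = (r + 1)*(r^2 + r - 6) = (r - 2)*(r + 1)*(r + 3)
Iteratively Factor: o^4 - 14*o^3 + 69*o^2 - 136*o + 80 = (o - 4)*(o^3 - 10*o^2 + 29*o - 20) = (o - 4)^2*(o^2 - 6*o + 5) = (o - 5)*(o - 4)^2*(o - 1)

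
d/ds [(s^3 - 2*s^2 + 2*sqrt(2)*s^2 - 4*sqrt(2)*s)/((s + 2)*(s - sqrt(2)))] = (s^4 - 2*sqrt(2)*s^3 + 4*s^3 - 8*s^2 + 4*sqrt(2)*s^2 - 16*s + 8*sqrt(2)*s + 16)/(s^4 - 2*sqrt(2)*s^3 + 4*s^3 - 8*sqrt(2)*s^2 + 6*s^2 - 8*sqrt(2)*s + 8*s + 8)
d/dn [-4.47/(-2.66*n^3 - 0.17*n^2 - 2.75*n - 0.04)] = (-35.6706*n^2 - 1.5198*n - 12.2925)/(2.66*n^3 + 0.17*n^2 + 2.75*n + 0.04)^2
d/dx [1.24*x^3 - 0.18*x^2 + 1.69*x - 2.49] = 3.72*x^2 - 0.36*x + 1.69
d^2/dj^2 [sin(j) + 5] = -sin(j)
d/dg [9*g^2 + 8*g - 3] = 18*g + 8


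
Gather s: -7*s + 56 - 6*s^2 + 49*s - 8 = -6*s^2 + 42*s + 48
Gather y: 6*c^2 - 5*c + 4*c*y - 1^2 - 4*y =6*c^2 - 5*c + y*(4*c - 4) - 1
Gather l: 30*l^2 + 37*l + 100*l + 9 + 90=30*l^2 + 137*l + 99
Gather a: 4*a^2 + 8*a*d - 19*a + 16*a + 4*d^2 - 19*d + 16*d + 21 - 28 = 4*a^2 + a*(8*d - 3) + 4*d^2 - 3*d - 7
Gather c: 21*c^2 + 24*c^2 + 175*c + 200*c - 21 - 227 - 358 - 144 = 45*c^2 + 375*c - 750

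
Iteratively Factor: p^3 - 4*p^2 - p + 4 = (p - 1)*(p^2 - 3*p - 4) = (p - 1)*(p + 1)*(p - 4)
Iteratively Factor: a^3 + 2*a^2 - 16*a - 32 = (a - 4)*(a^2 + 6*a + 8) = (a - 4)*(a + 2)*(a + 4)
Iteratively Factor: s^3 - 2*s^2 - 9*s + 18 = (s + 3)*(s^2 - 5*s + 6) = (s - 2)*(s + 3)*(s - 3)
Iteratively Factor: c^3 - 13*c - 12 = (c + 1)*(c^2 - c - 12) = (c + 1)*(c + 3)*(c - 4)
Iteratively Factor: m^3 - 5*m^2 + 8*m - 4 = (m - 2)*(m^2 - 3*m + 2) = (m - 2)^2*(m - 1)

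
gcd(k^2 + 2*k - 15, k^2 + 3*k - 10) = k + 5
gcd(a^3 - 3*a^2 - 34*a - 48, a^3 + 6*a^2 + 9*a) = a + 3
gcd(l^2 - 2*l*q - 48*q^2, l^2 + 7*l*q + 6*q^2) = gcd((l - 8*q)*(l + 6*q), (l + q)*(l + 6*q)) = l + 6*q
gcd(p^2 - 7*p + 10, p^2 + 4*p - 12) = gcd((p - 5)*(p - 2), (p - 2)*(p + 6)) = p - 2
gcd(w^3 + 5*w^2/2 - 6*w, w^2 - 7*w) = w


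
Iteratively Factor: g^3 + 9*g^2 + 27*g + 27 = (g + 3)*(g^2 + 6*g + 9) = (g + 3)^2*(g + 3)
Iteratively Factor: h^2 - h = (h - 1)*(h)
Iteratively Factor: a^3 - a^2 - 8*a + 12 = (a - 2)*(a^2 + a - 6) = (a - 2)*(a + 3)*(a - 2)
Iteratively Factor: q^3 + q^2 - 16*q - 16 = (q + 4)*(q^2 - 3*q - 4) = (q + 1)*(q + 4)*(q - 4)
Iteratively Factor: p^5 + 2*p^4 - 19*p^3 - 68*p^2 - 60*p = (p + 3)*(p^4 - p^3 - 16*p^2 - 20*p) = (p + 2)*(p + 3)*(p^3 - 3*p^2 - 10*p) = (p - 5)*(p + 2)*(p + 3)*(p^2 + 2*p) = p*(p - 5)*(p + 2)*(p + 3)*(p + 2)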